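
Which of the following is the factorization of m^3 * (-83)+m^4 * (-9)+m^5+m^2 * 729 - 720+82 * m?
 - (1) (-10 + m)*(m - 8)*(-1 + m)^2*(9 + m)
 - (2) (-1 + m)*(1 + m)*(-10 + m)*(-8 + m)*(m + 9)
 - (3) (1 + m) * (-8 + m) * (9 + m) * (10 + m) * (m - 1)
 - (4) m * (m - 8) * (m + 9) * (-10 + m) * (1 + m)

We need to factor m^3 * (-83)+m^4 * (-9)+m^5+m^2 * 729 - 720+82 * m.
The factored form is (-1 + m)*(1 + m)*(-10 + m)*(-8 + m)*(m + 9).
2) (-1 + m)*(1 + m)*(-10 + m)*(-8 + m)*(m + 9)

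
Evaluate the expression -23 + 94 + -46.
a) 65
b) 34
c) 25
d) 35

First: -23 + 94 = 71
Then: 71 + -46 = 25
c) 25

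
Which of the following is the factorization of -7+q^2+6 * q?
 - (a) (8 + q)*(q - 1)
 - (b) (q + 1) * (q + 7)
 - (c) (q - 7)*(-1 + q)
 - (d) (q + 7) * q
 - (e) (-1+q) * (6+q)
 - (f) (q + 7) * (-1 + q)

We need to factor -7+q^2+6 * q.
The factored form is (q + 7) * (-1 + q).
f) (q + 7) * (-1 + q)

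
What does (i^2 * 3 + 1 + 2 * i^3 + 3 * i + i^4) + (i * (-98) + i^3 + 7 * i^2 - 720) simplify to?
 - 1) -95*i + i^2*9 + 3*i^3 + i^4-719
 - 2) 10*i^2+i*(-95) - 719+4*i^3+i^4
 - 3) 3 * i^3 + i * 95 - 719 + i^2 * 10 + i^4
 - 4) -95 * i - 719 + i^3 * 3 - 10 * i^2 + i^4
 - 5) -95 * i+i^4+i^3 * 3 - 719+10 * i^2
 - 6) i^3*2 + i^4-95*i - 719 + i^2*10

Adding the polynomials and combining like terms:
(i^2*3 + 1 + 2*i^3 + 3*i + i^4) + (i*(-98) + i^3 + 7*i^2 - 720)
= -95 * i+i^4+i^3 * 3 - 719+10 * i^2
5) -95 * i+i^4+i^3 * 3 - 719+10 * i^2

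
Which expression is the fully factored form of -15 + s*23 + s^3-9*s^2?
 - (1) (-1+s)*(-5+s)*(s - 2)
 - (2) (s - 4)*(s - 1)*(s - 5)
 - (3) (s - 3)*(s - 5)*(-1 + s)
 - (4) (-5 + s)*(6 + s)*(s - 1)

We need to factor -15 + s*23 + s^3-9*s^2.
The factored form is (s - 3)*(s - 5)*(-1 + s).
3) (s - 3)*(s - 5)*(-1 + s)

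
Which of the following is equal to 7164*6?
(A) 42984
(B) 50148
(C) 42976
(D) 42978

7164 * 6 = 42984
A) 42984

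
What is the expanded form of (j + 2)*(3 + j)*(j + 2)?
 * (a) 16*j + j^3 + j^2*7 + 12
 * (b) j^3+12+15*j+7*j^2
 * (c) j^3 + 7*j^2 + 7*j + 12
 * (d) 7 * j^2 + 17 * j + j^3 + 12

Expanding (j + 2)*(3 + j)*(j + 2):
= 16*j + j^3 + j^2*7 + 12
a) 16*j + j^3 + j^2*7 + 12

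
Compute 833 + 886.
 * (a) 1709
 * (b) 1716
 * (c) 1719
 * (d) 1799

833 + 886 = 1719
c) 1719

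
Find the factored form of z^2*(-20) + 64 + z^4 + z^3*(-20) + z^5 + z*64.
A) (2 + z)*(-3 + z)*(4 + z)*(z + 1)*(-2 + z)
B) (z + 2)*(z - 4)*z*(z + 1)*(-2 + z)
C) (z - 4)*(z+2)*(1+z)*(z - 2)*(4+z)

We need to factor z^2*(-20) + 64 + z^4 + z^3*(-20) + z^5 + z*64.
The factored form is (z - 4)*(z+2)*(1+z)*(z - 2)*(4+z).
C) (z - 4)*(z+2)*(1+z)*(z - 2)*(4+z)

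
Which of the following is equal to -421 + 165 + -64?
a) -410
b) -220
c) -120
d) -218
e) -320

First: -421 + 165 = -256
Then: -256 + -64 = -320
e) -320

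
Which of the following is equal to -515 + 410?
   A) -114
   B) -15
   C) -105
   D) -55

-515 + 410 = -105
C) -105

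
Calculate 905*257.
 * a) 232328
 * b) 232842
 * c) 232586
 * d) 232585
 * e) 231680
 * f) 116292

905 * 257 = 232585
d) 232585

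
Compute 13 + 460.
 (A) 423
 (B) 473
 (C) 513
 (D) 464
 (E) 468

13 + 460 = 473
B) 473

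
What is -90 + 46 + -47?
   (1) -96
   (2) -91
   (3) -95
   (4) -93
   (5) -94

First: -90 + 46 = -44
Then: -44 + -47 = -91
2) -91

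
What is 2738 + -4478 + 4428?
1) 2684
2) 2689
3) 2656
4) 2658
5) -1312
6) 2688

First: 2738 + -4478 = -1740
Then: -1740 + 4428 = 2688
6) 2688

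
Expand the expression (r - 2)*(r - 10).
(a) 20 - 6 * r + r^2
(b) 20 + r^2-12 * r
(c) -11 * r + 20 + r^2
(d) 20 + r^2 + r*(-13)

Expanding (r - 2)*(r - 10):
= 20 + r^2-12 * r
b) 20 + r^2-12 * r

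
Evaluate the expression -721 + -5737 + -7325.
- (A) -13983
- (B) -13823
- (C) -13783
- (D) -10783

First: -721 + -5737 = -6458
Then: -6458 + -7325 = -13783
C) -13783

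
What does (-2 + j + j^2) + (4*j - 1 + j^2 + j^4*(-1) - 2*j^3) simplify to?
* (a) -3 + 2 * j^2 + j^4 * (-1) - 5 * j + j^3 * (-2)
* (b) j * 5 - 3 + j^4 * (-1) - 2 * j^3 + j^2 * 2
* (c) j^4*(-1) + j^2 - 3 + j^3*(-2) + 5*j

Adding the polynomials and combining like terms:
(-2 + j + j^2) + (4*j - 1 + j^2 + j^4*(-1) - 2*j^3)
= j * 5 - 3 + j^4 * (-1) - 2 * j^3 + j^2 * 2
b) j * 5 - 3 + j^4 * (-1) - 2 * j^3 + j^2 * 2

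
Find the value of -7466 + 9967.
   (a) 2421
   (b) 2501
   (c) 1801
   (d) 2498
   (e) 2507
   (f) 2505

-7466 + 9967 = 2501
b) 2501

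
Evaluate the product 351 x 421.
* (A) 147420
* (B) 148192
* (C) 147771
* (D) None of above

351 * 421 = 147771
C) 147771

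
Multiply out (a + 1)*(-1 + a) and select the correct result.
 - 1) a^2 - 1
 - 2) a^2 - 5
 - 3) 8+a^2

Expanding (a + 1)*(-1 + a):
= a^2 - 1
1) a^2 - 1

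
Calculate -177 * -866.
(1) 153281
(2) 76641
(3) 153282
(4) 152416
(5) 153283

-177 * -866 = 153282
3) 153282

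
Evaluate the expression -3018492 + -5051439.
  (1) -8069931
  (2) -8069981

-3018492 + -5051439 = -8069931
1) -8069931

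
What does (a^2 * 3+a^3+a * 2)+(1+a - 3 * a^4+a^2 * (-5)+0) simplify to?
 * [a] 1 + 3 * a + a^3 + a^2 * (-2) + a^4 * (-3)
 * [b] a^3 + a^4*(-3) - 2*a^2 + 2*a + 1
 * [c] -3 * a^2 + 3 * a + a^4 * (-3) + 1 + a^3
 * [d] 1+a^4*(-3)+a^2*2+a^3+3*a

Adding the polynomials and combining like terms:
(a^2*3 + a^3 + a*2) + (1 + a - 3*a^4 + a^2*(-5) + 0)
= 1 + 3 * a + a^3 + a^2 * (-2) + a^4 * (-3)
a) 1 + 3 * a + a^3 + a^2 * (-2) + a^4 * (-3)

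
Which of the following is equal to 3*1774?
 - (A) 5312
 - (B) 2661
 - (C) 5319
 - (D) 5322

3 * 1774 = 5322
D) 5322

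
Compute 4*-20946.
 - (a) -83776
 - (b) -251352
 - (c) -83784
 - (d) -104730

4 * -20946 = -83784
c) -83784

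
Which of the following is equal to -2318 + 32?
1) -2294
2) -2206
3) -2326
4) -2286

-2318 + 32 = -2286
4) -2286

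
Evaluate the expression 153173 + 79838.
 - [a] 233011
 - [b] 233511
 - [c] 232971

153173 + 79838 = 233011
a) 233011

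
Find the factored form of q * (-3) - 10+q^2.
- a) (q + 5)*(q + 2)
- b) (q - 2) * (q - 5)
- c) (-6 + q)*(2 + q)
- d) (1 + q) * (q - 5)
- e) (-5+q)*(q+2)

We need to factor q * (-3) - 10+q^2.
The factored form is (-5+q)*(q+2).
e) (-5+q)*(q+2)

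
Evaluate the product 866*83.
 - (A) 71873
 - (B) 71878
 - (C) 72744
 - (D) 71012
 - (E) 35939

866 * 83 = 71878
B) 71878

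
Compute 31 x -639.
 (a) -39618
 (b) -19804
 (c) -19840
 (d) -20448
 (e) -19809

31 * -639 = -19809
e) -19809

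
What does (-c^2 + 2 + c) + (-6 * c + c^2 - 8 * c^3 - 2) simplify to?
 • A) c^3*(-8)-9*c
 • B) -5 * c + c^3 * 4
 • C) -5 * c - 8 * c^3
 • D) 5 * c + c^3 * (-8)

Adding the polynomials and combining like terms:
(-c^2 + 2 + c) + (-6*c + c^2 - 8*c^3 - 2)
= -5 * c - 8 * c^3
C) -5 * c - 8 * c^3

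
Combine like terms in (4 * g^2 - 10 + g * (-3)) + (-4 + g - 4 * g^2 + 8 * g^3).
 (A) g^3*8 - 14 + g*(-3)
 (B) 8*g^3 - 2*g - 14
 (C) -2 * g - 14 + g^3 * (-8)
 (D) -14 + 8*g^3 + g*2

Adding the polynomials and combining like terms:
(4*g^2 - 10 + g*(-3)) + (-4 + g - 4*g^2 + 8*g^3)
= 8*g^3 - 2*g - 14
B) 8*g^3 - 2*g - 14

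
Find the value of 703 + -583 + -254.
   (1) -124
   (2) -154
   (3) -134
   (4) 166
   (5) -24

First: 703 + -583 = 120
Then: 120 + -254 = -134
3) -134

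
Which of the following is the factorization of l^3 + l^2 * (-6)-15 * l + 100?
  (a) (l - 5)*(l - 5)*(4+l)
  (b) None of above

We need to factor l^3 + l^2 * (-6)-15 * l + 100.
The factored form is (l - 5)*(l - 5)*(4+l).
a) (l - 5)*(l - 5)*(4+l)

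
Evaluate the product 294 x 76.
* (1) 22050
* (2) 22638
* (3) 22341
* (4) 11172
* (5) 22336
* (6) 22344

294 * 76 = 22344
6) 22344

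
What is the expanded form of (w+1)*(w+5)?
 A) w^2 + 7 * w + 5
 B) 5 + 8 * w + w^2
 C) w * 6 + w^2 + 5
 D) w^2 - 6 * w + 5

Expanding (w+1)*(w+5):
= w * 6 + w^2 + 5
C) w * 6 + w^2 + 5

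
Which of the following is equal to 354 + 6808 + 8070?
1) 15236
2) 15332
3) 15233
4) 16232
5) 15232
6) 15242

First: 354 + 6808 = 7162
Then: 7162 + 8070 = 15232
5) 15232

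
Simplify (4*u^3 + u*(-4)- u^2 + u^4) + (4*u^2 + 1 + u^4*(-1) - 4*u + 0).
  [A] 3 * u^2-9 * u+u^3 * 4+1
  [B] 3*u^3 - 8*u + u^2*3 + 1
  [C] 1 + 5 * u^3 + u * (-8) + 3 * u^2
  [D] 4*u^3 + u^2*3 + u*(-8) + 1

Adding the polynomials and combining like terms:
(4*u^3 + u*(-4) - u^2 + u^4) + (4*u^2 + 1 + u^4*(-1) - 4*u + 0)
= 4*u^3 + u^2*3 + u*(-8) + 1
D) 4*u^3 + u^2*3 + u*(-8) + 1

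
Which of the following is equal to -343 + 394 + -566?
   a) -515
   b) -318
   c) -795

First: -343 + 394 = 51
Then: 51 + -566 = -515
a) -515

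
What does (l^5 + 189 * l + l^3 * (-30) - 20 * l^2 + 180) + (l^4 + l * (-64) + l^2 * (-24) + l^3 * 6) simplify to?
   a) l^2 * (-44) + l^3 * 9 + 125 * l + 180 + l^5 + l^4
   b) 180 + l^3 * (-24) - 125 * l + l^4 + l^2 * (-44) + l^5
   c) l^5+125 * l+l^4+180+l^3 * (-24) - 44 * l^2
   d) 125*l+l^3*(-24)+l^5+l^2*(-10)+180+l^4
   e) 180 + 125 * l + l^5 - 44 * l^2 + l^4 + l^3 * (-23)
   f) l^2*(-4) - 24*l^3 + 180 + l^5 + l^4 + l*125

Adding the polynomials and combining like terms:
(l^5 + 189*l + l^3*(-30) - 20*l^2 + 180) + (l^4 + l*(-64) + l^2*(-24) + l^3*6)
= l^5+125 * l+l^4+180+l^3 * (-24) - 44 * l^2
c) l^5+125 * l+l^4+180+l^3 * (-24) - 44 * l^2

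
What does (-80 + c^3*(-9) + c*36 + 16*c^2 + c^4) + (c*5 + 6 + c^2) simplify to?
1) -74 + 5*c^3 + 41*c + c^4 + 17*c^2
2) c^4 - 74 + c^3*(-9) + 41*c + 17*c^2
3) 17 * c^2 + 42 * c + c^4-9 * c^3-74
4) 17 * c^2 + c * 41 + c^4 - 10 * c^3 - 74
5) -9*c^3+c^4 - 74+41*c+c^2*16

Adding the polynomials and combining like terms:
(-80 + c^3*(-9) + c*36 + 16*c^2 + c^4) + (c*5 + 6 + c^2)
= c^4 - 74 + c^3*(-9) + 41*c + 17*c^2
2) c^4 - 74 + c^3*(-9) + 41*c + 17*c^2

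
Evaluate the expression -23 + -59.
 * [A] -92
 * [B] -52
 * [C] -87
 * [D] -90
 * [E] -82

-23 + -59 = -82
E) -82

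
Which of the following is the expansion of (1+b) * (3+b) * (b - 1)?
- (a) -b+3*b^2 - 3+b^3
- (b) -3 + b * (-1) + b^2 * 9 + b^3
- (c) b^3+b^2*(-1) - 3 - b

Expanding (1+b) * (3+b) * (b - 1):
= -b+3*b^2 - 3+b^3
a) -b+3*b^2 - 3+b^3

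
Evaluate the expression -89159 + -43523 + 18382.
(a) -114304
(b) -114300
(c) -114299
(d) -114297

First: -89159 + -43523 = -132682
Then: -132682 + 18382 = -114300
b) -114300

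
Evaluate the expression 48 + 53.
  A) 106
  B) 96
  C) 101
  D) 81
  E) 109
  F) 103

48 + 53 = 101
C) 101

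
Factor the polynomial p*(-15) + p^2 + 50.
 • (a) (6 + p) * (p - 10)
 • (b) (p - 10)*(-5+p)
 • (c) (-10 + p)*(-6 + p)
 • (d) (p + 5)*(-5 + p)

We need to factor p*(-15) + p^2 + 50.
The factored form is (p - 10)*(-5+p).
b) (p - 10)*(-5+p)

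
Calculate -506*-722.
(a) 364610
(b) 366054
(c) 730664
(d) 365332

-506 * -722 = 365332
d) 365332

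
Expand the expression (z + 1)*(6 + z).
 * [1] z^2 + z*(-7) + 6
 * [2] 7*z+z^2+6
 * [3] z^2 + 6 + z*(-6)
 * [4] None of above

Expanding (z + 1)*(6 + z):
= 7*z+z^2+6
2) 7*z+z^2+6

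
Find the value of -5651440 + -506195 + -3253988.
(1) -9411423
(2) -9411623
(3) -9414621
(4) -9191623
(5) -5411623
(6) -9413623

First: -5651440 + -506195 = -6157635
Then: -6157635 + -3253988 = -9411623
2) -9411623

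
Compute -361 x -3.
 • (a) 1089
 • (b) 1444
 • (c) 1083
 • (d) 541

-361 * -3 = 1083
c) 1083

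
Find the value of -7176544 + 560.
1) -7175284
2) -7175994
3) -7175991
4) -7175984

-7176544 + 560 = -7175984
4) -7175984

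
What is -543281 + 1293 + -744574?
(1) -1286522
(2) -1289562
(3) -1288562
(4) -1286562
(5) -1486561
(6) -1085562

First: -543281 + 1293 = -541988
Then: -541988 + -744574 = -1286562
4) -1286562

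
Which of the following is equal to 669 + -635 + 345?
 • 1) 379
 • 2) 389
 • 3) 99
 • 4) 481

First: 669 + -635 = 34
Then: 34 + 345 = 379
1) 379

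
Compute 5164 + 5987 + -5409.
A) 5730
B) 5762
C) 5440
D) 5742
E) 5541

First: 5164 + 5987 = 11151
Then: 11151 + -5409 = 5742
D) 5742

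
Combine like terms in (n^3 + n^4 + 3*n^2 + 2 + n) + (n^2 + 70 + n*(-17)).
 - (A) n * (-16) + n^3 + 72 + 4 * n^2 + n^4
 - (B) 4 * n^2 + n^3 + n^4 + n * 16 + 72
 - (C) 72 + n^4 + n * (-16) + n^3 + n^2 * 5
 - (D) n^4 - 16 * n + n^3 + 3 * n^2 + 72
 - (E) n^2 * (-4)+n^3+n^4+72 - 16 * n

Adding the polynomials and combining like terms:
(n^3 + n^4 + 3*n^2 + 2 + n) + (n^2 + 70 + n*(-17))
= n * (-16) + n^3 + 72 + 4 * n^2 + n^4
A) n * (-16) + n^3 + 72 + 4 * n^2 + n^4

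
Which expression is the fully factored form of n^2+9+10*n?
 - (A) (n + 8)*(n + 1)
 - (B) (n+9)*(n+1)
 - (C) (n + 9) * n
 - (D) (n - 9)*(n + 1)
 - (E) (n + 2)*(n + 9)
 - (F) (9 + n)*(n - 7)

We need to factor n^2+9+10*n.
The factored form is (n+9)*(n+1).
B) (n+9)*(n+1)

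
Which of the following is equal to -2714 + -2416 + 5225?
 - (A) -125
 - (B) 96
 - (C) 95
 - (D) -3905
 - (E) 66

First: -2714 + -2416 = -5130
Then: -5130 + 5225 = 95
C) 95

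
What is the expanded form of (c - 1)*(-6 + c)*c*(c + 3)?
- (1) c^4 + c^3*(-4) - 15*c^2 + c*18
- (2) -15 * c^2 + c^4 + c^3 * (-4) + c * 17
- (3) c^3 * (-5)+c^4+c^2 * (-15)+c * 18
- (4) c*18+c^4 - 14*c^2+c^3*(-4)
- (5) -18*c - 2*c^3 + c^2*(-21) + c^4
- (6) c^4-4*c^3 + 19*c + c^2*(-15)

Expanding (c - 1)*(-6 + c)*c*(c + 3):
= c^4 + c^3*(-4) - 15*c^2 + c*18
1) c^4 + c^3*(-4) - 15*c^2 + c*18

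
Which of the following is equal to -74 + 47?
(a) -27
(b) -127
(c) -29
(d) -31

-74 + 47 = -27
a) -27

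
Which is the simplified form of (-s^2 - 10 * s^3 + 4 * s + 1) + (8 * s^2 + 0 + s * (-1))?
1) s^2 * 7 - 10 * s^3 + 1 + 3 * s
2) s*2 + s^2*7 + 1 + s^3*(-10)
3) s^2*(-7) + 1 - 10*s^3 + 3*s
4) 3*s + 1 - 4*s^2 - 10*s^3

Adding the polynomials and combining like terms:
(-s^2 - 10*s^3 + 4*s + 1) + (8*s^2 + 0 + s*(-1))
= s^2 * 7 - 10 * s^3 + 1 + 3 * s
1) s^2 * 7 - 10 * s^3 + 1 + 3 * s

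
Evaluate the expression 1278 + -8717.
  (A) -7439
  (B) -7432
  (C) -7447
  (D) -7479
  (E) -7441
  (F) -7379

1278 + -8717 = -7439
A) -7439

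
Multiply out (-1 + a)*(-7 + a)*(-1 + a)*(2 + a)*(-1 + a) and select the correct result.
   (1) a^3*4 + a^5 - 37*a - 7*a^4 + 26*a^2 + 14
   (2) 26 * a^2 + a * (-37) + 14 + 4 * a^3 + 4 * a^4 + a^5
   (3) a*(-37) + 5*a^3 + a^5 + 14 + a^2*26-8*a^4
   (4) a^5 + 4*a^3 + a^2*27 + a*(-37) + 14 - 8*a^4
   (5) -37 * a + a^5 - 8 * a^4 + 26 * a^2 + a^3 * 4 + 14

Expanding (-1 + a)*(-7 + a)*(-1 + a)*(2 + a)*(-1 + a):
= -37 * a + a^5 - 8 * a^4 + 26 * a^2 + a^3 * 4 + 14
5) -37 * a + a^5 - 8 * a^4 + 26 * a^2 + a^3 * 4 + 14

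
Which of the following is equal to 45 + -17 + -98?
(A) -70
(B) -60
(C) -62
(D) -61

First: 45 + -17 = 28
Then: 28 + -98 = -70
A) -70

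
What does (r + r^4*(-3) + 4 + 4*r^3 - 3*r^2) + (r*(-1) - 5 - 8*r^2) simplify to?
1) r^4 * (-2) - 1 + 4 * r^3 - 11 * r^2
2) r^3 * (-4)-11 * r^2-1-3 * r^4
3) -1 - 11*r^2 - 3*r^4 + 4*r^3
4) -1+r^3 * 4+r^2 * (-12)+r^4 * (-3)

Adding the polynomials and combining like terms:
(r + r^4*(-3) + 4 + 4*r^3 - 3*r^2) + (r*(-1) - 5 - 8*r^2)
= -1 - 11*r^2 - 3*r^4 + 4*r^3
3) -1 - 11*r^2 - 3*r^4 + 4*r^3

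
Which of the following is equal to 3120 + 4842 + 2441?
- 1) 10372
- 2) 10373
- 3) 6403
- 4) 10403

First: 3120 + 4842 = 7962
Then: 7962 + 2441 = 10403
4) 10403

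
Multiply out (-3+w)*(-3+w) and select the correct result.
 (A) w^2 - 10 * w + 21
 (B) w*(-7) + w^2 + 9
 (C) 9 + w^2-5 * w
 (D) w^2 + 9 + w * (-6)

Expanding (-3+w)*(-3+w):
= w^2 + 9 + w * (-6)
D) w^2 + 9 + w * (-6)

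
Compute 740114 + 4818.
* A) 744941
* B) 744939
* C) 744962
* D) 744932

740114 + 4818 = 744932
D) 744932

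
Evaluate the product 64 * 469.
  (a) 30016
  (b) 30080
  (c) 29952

64 * 469 = 30016
a) 30016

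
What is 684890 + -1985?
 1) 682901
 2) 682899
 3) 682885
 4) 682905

684890 + -1985 = 682905
4) 682905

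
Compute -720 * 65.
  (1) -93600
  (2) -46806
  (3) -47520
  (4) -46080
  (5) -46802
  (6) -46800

-720 * 65 = -46800
6) -46800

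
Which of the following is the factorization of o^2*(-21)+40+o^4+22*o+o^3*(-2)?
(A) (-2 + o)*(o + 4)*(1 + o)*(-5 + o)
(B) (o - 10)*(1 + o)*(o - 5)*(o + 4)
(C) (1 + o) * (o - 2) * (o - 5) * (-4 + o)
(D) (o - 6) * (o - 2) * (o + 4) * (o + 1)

We need to factor o^2*(-21)+40+o^4+22*o+o^3*(-2).
The factored form is (-2 + o)*(o + 4)*(1 + o)*(-5 + o).
A) (-2 + o)*(o + 4)*(1 + o)*(-5 + o)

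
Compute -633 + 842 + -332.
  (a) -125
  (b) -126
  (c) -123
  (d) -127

First: -633 + 842 = 209
Then: 209 + -332 = -123
c) -123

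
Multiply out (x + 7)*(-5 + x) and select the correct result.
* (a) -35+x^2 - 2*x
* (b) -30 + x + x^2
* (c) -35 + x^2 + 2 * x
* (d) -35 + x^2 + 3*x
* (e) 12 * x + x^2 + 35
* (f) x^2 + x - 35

Expanding (x + 7)*(-5 + x):
= -35 + x^2 + 2 * x
c) -35 + x^2 + 2 * x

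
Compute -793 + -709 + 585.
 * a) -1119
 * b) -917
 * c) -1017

First: -793 + -709 = -1502
Then: -1502 + 585 = -917
b) -917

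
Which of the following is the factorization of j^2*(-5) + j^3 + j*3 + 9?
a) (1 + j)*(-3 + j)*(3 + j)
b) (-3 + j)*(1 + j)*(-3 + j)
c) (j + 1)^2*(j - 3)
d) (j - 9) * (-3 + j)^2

We need to factor j^2*(-5) + j^3 + j*3 + 9.
The factored form is (-3 + j)*(1 + j)*(-3 + j).
b) (-3 + j)*(1 + j)*(-3 + j)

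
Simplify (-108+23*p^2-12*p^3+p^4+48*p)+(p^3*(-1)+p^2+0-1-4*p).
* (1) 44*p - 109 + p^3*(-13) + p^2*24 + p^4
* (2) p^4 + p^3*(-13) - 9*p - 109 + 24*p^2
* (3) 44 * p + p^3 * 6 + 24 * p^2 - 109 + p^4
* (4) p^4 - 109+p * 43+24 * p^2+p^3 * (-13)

Adding the polynomials and combining like terms:
(-108 + 23*p^2 - 12*p^3 + p^4 + 48*p) + (p^3*(-1) + p^2 + 0 - 1 - 4*p)
= 44*p - 109 + p^3*(-13) + p^2*24 + p^4
1) 44*p - 109 + p^3*(-13) + p^2*24 + p^4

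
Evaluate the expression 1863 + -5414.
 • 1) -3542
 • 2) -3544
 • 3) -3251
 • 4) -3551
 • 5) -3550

1863 + -5414 = -3551
4) -3551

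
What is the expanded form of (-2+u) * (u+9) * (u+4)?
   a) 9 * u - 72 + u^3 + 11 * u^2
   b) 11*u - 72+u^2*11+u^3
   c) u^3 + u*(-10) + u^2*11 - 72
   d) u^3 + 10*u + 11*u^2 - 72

Expanding (-2+u) * (u+9) * (u+4):
= u^3 + 10*u + 11*u^2 - 72
d) u^3 + 10*u + 11*u^2 - 72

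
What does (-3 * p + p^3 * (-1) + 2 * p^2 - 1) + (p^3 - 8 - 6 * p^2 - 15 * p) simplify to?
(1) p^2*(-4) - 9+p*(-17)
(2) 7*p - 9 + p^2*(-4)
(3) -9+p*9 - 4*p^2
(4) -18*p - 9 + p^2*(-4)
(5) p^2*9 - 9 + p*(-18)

Adding the polynomials and combining like terms:
(-3*p + p^3*(-1) + 2*p^2 - 1) + (p^3 - 8 - 6*p^2 - 15*p)
= -18*p - 9 + p^2*(-4)
4) -18*p - 9 + p^2*(-4)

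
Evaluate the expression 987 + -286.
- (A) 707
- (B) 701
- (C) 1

987 + -286 = 701
B) 701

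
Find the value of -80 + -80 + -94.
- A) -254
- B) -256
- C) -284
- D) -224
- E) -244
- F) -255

First: -80 + -80 = -160
Then: -160 + -94 = -254
A) -254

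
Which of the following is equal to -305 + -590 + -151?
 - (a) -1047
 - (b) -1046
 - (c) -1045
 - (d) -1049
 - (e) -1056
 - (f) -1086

First: -305 + -590 = -895
Then: -895 + -151 = -1046
b) -1046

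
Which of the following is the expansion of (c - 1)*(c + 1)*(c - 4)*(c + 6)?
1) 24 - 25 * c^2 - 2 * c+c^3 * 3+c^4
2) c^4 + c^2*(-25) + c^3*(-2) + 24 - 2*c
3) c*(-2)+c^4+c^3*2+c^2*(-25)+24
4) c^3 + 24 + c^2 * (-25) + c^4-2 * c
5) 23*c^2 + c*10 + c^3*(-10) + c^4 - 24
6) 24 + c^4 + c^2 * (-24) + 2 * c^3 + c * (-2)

Expanding (c - 1)*(c + 1)*(c - 4)*(c + 6):
= c*(-2)+c^4+c^3*2+c^2*(-25)+24
3) c*(-2)+c^4+c^3*2+c^2*(-25)+24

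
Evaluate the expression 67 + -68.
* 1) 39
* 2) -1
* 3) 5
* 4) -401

67 + -68 = -1
2) -1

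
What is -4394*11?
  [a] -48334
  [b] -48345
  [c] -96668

-4394 * 11 = -48334
a) -48334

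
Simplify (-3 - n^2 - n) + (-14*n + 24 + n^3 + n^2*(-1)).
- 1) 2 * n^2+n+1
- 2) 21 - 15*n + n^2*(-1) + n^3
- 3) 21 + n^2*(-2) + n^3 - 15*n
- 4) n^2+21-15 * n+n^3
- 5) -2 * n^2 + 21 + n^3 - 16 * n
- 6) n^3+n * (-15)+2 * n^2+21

Adding the polynomials and combining like terms:
(-3 - n^2 - n) + (-14*n + 24 + n^3 + n^2*(-1))
= 21 + n^2*(-2) + n^3 - 15*n
3) 21 + n^2*(-2) + n^3 - 15*n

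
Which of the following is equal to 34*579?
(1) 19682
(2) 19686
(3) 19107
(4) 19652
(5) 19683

34 * 579 = 19686
2) 19686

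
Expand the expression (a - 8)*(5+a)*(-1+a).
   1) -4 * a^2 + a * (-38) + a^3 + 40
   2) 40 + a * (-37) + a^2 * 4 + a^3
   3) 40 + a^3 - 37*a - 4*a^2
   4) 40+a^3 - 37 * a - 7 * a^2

Expanding (a - 8)*(5+a)*(-1+a):
= 40 + a^3 - 37*a - 4*a^2
3) 40 + a^3 - 37*a - 4*a^2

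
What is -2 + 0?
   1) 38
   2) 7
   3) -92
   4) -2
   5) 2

-2 + 0 = -2
4) -2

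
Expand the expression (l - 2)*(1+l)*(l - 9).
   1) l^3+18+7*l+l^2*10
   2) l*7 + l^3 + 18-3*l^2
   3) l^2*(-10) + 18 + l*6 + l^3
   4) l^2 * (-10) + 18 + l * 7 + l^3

Expanding (l - 2)*(1+l)*(l - 9):
= l^2 * (-10) + 18 + l * 7 + l^3
4) l^2 * (-10) + 18 + l * 7 + l^3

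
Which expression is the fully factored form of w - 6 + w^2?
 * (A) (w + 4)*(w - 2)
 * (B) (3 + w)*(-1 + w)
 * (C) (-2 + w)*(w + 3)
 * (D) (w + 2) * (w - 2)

We need to factor w - 6 + w^2.
The factored form is (-2 + w)*(w + 3).
C) (-2 + w)*(w + 3)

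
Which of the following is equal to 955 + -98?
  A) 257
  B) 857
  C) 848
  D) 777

955 + -98 = 857
B) 857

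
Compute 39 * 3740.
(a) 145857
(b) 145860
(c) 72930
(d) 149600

39 * 3740 = 145860
b) 145860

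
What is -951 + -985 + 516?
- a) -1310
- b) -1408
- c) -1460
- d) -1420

First: -951 + -985 = -1936
Then: -1936 + 516 = -1420
d) -1420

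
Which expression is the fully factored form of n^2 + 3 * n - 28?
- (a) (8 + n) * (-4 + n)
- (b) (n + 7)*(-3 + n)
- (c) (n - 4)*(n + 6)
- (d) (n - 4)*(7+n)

We need to factor n^2 + 3 * n - 28.
The factored form is (n - 4)*(7+n).
d) (n - 4)*(7+n)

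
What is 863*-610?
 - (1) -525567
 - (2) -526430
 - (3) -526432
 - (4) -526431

863 * -610 = -526430
2) -526430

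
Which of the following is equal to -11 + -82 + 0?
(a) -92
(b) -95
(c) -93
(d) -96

First: -11 + -82 = -93
Then: -93 + 0 = -93
c) -93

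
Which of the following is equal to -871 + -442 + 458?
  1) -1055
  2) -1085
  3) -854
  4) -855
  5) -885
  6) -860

First: -871 + -442 = -1313
Then: -1313 + 458 = -855
4) -855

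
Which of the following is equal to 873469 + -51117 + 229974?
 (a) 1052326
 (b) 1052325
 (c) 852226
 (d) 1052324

First: 873469 + -51117 = 822352
Then: 822352 + 229974 = 1052326
a) 1052326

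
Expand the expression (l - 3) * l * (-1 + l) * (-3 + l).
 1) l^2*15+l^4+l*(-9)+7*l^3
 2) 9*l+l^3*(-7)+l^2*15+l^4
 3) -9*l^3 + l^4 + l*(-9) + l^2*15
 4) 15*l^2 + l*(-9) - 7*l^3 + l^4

Expanding (l - 3) * l * (-1 + l) * (-3 + l):
= 15*l^2 + l*(-9) - 7*l^3 + l^4
4) 15*l^2 + l*(-9) - 7*l^3 + l^4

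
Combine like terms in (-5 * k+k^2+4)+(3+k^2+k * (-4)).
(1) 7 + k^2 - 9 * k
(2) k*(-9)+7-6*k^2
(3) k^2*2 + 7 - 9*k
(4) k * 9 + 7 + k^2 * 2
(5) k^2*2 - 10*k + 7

Adding the polynomials and combining like terms:
(-5*k + k^2 + 4) + (3 + k^2 + k*(-4))
= k^2*2 + 7 - 9*k
3) k^2*2 + 7 - 9*k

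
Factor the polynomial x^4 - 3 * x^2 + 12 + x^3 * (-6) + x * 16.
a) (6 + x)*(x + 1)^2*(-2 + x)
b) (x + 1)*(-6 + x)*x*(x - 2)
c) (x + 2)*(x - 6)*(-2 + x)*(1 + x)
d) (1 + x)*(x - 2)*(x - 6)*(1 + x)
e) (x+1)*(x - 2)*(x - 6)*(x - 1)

We need to factor x^4 - 3 * x^2 + 12 + x^3 * (-6) + x * 16.
The factored form is (1 + x)*(x - 2)*(x - 6)*(1 + x).
d) (1 + x)*(x - 2)*(x - 6)*(1 + x)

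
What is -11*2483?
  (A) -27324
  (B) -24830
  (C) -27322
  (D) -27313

-11 * 2483 = -27313
D) -27313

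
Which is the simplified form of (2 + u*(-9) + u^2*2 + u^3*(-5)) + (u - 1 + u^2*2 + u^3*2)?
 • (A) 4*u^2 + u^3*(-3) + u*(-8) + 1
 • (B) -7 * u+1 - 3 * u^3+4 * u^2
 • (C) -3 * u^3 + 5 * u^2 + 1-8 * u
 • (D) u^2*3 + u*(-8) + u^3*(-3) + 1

Adding the polynomials and combining like terms:
(2 + u*(-9) + u^2*2 + u^3*(-5)) + (u - 1 + u^2*2 + u^3*2)
= 4*u^2 + u^3*(-3) + u*(-8) + 1
A) 4*u^2 + u^3*(-3) + u*(-8) + 1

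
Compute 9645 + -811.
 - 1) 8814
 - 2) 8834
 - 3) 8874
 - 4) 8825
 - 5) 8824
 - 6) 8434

9645 + -811 = 8834
2) 8834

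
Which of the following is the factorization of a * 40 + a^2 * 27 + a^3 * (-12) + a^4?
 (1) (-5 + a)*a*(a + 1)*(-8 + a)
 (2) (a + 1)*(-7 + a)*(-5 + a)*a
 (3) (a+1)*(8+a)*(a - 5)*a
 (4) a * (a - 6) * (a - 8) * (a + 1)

We need to factor a * 40 + a^2 * 27 + a^3 * (-12) + a^4.
The factored form is (-5 + a)*a*(a + 1)*(-8 + a).
1) (-5 + a)*a*(a + 1)*(-8 + a)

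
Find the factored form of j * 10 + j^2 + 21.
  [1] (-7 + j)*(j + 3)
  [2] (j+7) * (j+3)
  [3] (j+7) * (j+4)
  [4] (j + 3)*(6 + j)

We need to factor j * 10 + j^2 + 21.
The factored form is (j+7) * (j+3).
2) (j+7) * (j+3)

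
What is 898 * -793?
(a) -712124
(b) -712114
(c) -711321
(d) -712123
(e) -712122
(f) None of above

898 * -793 = -712114
b) -712114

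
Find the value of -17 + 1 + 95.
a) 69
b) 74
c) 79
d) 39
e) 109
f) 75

First: -17 + 1 = -16
Then: -16 + 95 = 79
c) 79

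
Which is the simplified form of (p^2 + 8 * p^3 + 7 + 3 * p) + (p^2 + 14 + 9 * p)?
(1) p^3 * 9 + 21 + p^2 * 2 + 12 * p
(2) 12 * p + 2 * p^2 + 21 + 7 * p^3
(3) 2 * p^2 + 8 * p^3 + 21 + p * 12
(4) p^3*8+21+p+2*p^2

Adding the polynomials and combining like terms:
(p^2 + 8*p^3 + 7 + 3*p) + (p^2 + 14 + 9*p)
= 2 * p^2 + 8 * p^3 + 21 + p * 12
3) 2 * p^2 + 8 * p^3 + 21 + p * 12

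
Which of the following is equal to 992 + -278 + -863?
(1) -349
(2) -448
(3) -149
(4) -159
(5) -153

First: 992 + -278 = 714
Then: 714 + -863 = -149
3) -149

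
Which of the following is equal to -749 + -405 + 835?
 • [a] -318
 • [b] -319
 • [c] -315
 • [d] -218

First: -749 + -405 = -1154
Then: -1154 + 835 = -319
b) -319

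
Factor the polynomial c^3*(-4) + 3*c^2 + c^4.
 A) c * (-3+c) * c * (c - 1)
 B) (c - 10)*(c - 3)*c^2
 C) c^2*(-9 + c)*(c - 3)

We need to factor c^3*(-4) + 3*c^2 + c^4.
The factored form is c * (-3+c) * c * (c - 1).
A) c * (-3+c) * c * (c - 1)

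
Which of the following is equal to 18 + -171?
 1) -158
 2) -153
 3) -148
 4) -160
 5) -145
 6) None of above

18 + -171 = -153
2) -153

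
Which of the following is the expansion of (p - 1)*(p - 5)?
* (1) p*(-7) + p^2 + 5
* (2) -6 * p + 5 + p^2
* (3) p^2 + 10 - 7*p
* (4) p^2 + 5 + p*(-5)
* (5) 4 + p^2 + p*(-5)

Expanding (p - 1)*(p - 5):
= -6 * p + 5 + p^2
2) -6 * p + 5 + p^2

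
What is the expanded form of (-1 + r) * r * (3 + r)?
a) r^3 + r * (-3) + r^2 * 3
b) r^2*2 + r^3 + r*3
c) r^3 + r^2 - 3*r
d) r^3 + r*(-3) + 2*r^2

Expanding (-1 + r) * r * (3 + r):
= r^3 + r*(-3) + 2*r^2
d) r^3 + r*(-3) + 2*r^2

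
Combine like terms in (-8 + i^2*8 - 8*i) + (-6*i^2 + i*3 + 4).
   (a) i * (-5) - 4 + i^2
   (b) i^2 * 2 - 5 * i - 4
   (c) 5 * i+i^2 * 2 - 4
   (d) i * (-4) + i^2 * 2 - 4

Adding the polynomials and combining like terms:
(-8 + i^2*8 - 8*i) + (-6*i^2 + i*3 + 4)
= i^2 * 2 - 5 * i - 4
b) i^2 * 2 - 5 * i - 4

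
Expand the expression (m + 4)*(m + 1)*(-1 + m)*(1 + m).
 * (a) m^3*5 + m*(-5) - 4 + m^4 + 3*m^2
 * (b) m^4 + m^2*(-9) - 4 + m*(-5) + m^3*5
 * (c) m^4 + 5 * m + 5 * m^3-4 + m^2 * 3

Expanding (m + 4)*(m + 1)*(-1 + m)*(1 + m):
= m^3*5 + m*(-5) - 4 + m^4 + 3*m^2
a) m^3*5 + m*(-5) - 4 + m^4 + 3*m^2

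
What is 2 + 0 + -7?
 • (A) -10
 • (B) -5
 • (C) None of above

First: 2 + 0 = 2
Then: 2 + -7 = -5
B) -5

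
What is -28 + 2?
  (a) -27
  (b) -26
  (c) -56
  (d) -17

-28 + 2 = -26
b) -26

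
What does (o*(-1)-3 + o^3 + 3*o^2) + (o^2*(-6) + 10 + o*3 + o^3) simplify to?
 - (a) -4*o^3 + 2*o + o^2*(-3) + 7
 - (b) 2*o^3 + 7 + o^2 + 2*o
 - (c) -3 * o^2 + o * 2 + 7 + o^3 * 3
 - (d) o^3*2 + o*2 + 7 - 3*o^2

Adding the polynomials and combining like terms:
(o*(-1) - 3 + o^3 + 3*o^2) + (o^2*(-6) + 10 + o*3 + o^3)
= o^3*2 + o*2 + 7 - 3*o^2
d) o^3*2 + o*2 + 7 - 3*o^2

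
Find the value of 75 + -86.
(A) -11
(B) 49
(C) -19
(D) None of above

75 + -86 = -11
A) -11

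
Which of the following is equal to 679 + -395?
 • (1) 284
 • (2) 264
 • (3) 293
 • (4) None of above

679 + -395 = 284
1) 284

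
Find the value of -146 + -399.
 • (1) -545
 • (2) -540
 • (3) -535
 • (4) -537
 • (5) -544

-146 + -399 = -545
1) -545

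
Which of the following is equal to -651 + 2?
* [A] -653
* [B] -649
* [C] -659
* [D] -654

-651 + 2 = -649
B) -649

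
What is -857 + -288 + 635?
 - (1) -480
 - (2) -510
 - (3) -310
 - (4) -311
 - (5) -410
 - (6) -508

First: -857 + -288 = -1145
Then: -1145 + 635 = -510
2) -510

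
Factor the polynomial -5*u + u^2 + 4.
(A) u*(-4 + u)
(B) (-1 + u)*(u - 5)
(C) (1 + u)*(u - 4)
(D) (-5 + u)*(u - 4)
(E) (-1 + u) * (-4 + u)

We need to factor -5*u + u^2 + 4.
The factored form is (-1 + u) * (-4 + u).
E) (-1 + u) * (-4 + u)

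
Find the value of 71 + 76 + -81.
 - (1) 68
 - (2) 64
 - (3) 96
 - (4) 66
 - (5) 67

First: 71 + 76 = 147
Then: 147 + -81 = 66
4) 66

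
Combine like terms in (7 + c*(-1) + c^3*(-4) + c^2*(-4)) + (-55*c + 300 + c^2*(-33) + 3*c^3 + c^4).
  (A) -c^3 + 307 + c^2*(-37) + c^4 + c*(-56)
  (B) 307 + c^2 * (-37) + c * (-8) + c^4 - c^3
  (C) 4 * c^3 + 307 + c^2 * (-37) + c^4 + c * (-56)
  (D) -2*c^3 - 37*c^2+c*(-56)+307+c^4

Adding the polynomials and combining like terms:
(7 + c*(-1) + c^3*(-4) + c^2*(-4)) + (-55*c + 300 + c^2*(-33) + 3*c^3 + c^4)
= -c^3 + 307 + c^2*(-37) + c^4 + c*(-56)
A) -c^3 + 307 + c^2*(-37) + c^4 + c*(-56)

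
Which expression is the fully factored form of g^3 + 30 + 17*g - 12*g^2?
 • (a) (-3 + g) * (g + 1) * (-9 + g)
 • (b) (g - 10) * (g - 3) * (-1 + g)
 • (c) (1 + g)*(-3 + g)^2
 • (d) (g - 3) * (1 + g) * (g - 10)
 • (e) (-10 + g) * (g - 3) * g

We need to factor g^3 + 30 + 17*g - 12*g^2.
The factored form is (g - 3) * (1 + g) * (g - 10).
d) (g - 3) * (1 + g) * (g - 10)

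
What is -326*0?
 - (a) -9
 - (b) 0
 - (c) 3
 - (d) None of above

-326 * 0 = 0
b) 0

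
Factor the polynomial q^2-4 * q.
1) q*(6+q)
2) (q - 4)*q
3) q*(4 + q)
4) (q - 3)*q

We need to factor q^2-4 * q.
The factored form is (q - 4)*q.
2) (q - 4)*q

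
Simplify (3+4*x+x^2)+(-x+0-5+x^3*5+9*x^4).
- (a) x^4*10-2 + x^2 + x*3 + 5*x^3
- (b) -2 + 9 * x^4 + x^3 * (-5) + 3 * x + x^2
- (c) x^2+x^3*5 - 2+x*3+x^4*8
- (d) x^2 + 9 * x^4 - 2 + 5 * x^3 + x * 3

Adding the polynomials and combining like terms:
(3 + 4*x + x^2) + (-x + 0 - 5 + x^3*5 + 9*x^4)
= x^2 + 9 * x^4 - 2 + 5 * x^3 + x * 3
d) x^2 + 9 * x^4 - 2 + 5 * x^3 + x * 3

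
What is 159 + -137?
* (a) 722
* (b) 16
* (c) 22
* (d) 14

159 + -137 = 22
c) 22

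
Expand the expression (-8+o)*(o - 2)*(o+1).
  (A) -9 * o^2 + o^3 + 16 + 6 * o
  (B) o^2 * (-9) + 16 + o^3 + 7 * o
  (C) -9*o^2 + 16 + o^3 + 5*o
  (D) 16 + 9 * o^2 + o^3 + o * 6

Expanding (-8+o)*(o - 2)*(o+1):
= -9 * o^2 + o^3 + 16 + 6 * o
A) -9 * o^2 + o^3 + 16 + 6 * o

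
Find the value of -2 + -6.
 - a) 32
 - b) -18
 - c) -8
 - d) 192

-2 + -6 = -8
c) -8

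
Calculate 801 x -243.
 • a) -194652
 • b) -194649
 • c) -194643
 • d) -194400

801 * -243 = -194643
c) -194643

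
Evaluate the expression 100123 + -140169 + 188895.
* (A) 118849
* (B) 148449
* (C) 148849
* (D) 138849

First: 100123 + -140169 = -40046
Then: -40046 + 188895 = 148849
C) 148849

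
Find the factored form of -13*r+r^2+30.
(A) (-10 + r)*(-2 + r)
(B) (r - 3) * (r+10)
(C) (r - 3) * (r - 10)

We need to factor -13*r+r^2+30.
The factored form is (r - 3) * (r - 10).
C) (r - 3) * (r - 10)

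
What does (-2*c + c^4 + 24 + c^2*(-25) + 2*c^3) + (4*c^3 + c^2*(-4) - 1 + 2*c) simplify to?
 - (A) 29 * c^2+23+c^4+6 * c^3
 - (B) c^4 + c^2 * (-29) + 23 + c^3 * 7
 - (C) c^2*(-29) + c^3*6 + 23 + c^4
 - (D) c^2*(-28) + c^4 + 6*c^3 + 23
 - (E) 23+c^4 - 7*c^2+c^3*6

Adding the polynomials and combining like terms:
(-2*c + c^4 + 24 + c^2*(-25) + 2*c^3) + (4*c^3 + c^2*(-4) - 1 + 2*c)
= c^2*(-29) + c^3*6 + 23 + c^4
C) c^2*(-29) + c^3*6 + 23 + c^4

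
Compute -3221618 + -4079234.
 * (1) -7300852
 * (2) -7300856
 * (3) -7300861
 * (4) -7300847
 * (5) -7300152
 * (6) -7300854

-3221618 + -4079234 = -7300852
1) -7300852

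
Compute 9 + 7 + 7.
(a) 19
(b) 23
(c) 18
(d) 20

First: 9 + 7 = 16
Then: 16 + 7 = 23
b) 23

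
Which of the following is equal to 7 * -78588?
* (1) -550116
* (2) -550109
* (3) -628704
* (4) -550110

7 * -78588 = -550116
1) -550116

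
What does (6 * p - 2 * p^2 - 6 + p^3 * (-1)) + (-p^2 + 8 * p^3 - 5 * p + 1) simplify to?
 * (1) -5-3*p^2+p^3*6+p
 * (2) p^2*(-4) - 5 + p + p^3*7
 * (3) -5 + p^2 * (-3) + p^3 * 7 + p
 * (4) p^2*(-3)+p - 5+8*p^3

Adding the polynomials and combining like terms:
(6*p - 2*p^2 - 6 + p^3*(-1)) + (-p^2 + 8*p^3 - 5*p + 1)
= -5 + p^2 * (-3) + p^3 * 7 + p
3) -5 + p^2 * (-3) + p^3 * 7 + p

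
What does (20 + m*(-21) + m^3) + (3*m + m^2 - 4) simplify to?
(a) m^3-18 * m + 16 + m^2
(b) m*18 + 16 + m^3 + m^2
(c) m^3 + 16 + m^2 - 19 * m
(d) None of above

Adding the polynomials and combining like terms:
(20 + m*(-21) + m^3) + (3*m + m^2 - 4)
= m^3-18 * m + 16 + m^2
a) m^3-18 * m + 16 + m^2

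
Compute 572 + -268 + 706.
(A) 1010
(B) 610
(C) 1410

First: 572 + -268 = 304
Then: 304 + 706 = 1010
A) 1010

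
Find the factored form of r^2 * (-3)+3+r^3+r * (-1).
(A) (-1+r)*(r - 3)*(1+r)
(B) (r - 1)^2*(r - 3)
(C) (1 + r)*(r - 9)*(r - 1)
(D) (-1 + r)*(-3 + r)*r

We need to factor r^2 * (-3)+3+r^3+r * (-1).
The factored form is (-1+r)*(r - 3)*(1+r).
A) (-1+r)*(r - 3)*(1+r)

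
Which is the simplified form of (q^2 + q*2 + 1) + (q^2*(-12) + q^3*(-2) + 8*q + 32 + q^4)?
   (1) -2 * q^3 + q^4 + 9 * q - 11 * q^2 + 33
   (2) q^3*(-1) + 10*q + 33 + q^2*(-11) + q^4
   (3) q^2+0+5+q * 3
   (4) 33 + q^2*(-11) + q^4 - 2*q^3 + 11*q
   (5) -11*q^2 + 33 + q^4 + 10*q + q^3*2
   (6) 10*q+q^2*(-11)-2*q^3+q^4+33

Adding the polynomials and combining like terms:
(q^2 + q*2 + 1) + (q^2*(-12) + q^3*(-2) + 8*q + 32 + q^4)
= 10*q+q^2*(-11)-2*q^3+q^4+33
6) 10*q+q^2*(-11)-2*q^3+q^4+33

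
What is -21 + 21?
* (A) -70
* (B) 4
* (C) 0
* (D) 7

-21 + 21 = 0
C) 0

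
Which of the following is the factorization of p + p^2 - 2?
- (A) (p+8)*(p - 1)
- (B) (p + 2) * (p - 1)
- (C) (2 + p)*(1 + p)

We need to factor p + p^2 - 2.
The factored form is (p + 2) * (p - 1).
B) (p + 2) * (p - 1)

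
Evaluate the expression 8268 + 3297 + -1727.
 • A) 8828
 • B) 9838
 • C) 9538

First: 8268 + 3297 = 11565
Then: 11565 + -1727 = 9838
B) 9838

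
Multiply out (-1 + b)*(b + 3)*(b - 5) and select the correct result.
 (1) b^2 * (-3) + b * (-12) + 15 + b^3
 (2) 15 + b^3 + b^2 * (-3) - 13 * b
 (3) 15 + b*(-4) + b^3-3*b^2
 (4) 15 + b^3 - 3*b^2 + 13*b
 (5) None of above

Expanding (-1 + b)*(b + 3)*(b - 5):
= 15 + b^3 + b^2 * (-3) - 13 * b
2) 15 + b^3 + b^2 * (-3) - 13 * b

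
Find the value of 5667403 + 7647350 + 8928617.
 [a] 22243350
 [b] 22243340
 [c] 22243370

First: 5667403 + 7647350 = 13314753
Then: 13314753 + 8928617 = 22243370
c) 22243370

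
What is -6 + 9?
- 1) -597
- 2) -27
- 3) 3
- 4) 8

-6 + 9 = 3
3) 3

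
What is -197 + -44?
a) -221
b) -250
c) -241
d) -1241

-197 + -44 = -241
c) -241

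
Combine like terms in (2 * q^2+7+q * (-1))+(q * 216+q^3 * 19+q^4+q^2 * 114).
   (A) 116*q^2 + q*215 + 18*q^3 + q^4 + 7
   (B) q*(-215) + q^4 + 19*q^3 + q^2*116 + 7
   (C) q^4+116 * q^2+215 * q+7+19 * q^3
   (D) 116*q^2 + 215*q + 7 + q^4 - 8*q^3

Adding the polynomials and combining like terms:
(2*q^2 + 7 + q*(-1)) + (q*216 + q^3*19 + q^4 + q^2*114)
= q^4+116 * q^2+215 * q+7+19 * q^3
C) q^4+116 * q^2+215 * q+7+19 * q^3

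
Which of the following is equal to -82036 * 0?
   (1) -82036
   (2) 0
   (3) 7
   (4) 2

-82036 * 0 = 0
2) 0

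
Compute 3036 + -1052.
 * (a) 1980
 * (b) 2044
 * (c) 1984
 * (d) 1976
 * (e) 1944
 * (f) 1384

3036 + -1052 = 1984
c) 1984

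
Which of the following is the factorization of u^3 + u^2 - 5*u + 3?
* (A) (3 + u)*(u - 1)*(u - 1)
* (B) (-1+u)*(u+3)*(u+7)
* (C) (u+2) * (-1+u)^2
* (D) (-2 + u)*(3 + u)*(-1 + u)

We need to factor u^3 + u^2 - 5*u + 3.
The factored form is (3 + u)*(u - 1)*(u - 1).
A) (3 + u)*(u - 1)*(u - 1)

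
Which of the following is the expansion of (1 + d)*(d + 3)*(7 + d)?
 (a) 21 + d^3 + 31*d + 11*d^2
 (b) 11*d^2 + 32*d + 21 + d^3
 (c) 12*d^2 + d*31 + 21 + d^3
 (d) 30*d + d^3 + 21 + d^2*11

Expanding (1 + d)*(d + 3)*(7 + d):
= 21 + d^3 + 31*d + 11*d^2
a) 21 + d^3 + 31*d + 11*d^2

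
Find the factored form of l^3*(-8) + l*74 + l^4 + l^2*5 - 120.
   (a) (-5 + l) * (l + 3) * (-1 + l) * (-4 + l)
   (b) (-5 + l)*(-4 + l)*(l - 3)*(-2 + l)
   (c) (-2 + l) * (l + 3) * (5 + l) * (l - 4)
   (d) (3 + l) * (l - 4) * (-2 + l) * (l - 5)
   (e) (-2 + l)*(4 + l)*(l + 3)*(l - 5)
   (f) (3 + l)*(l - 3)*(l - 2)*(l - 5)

We need to factor l^3*(-8) + l*74 + l^4 + l^2*5 - 120.
The factored form is (3 + l) * (l - 4) * (-2 + l) * (l - 5).
d) (3 + l) * (l - 4) * (-2 + l) * (l - 5)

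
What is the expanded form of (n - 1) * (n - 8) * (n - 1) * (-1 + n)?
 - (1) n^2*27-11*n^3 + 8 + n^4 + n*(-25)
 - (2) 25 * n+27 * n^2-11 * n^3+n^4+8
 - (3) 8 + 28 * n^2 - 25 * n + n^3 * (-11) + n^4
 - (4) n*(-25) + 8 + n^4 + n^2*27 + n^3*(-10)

Expanding (n - 1) * (n - 8) * (n - 1) * (-1 + n):
= n^2*27-11*n^3 + 8 + n^4 + n*(-25)
1) n^2*27-11*n^3 + 8 + n^4 + n*(-25)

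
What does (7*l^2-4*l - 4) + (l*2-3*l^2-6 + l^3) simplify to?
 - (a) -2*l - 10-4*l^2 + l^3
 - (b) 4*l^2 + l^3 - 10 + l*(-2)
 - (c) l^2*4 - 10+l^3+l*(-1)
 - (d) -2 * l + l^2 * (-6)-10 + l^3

Adding the polynomials and combining like terms:
(7*l^2 - 4*l - 4) + (l*2 - 3*l^2 - 6 + l^3)
= 4*l^2 + l^3 - 10 + l*(-2)
b) 4*l^2 + l^3 - 10 + l*(-2)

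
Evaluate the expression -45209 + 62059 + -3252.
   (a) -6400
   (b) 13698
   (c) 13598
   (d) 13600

First: -45209 + 62059 = 16850
Then: 16850 + -3252 = 13598
c) 13598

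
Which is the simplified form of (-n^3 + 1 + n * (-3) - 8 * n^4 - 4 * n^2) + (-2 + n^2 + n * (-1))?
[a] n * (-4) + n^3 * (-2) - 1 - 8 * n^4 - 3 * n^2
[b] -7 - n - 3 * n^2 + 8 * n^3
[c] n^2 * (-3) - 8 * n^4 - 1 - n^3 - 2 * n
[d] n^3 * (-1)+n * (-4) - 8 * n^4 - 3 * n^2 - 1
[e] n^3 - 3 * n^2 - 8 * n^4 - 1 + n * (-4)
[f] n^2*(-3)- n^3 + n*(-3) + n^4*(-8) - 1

Adding the polynomials and combining like terms:
(-n^3 + 1 + n*(-3) - 8*n^4 - 4*n^2) + (-2 + n^2 + n*(-1))
= n^3 * (-1)+n * (-4) - 8 * n^4 - 3 * n^2 - 1
d) n^3 * (-1)+n * (-4) - 8 * n^4 - 3 * n^2 - 1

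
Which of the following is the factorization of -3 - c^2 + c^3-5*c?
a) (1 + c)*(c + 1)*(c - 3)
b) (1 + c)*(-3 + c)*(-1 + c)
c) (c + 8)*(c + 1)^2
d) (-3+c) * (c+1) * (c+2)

We need to factor -3 - c^2 + c^3-5*c.
The factored form is (1 + c)*(c + 1)*(c - 3).
a) (1 + c)*(c + 1)*(c - 3)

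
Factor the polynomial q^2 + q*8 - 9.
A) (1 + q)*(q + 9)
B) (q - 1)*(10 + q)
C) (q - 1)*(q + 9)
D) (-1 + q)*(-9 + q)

We need to factor q^2 + q*8 - 9.
The factored form is (q - 1)*(q + 9).
C) (q - 1)*(q + 9)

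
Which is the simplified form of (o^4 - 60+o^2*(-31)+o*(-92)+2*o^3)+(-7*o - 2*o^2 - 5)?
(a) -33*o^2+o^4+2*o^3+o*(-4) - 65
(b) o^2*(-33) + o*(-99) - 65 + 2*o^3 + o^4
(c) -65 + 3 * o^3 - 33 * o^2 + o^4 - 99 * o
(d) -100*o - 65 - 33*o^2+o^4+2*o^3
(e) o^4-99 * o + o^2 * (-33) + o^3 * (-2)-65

Adding the polynomials and combining like terms:
(o^4 - 60 + o^2*(-31) + o*(-92) + 2*o^3) + (-7*o - 2*o^2 - 5)
= o^2*(-33) + o*(-99) - 65 + 2*o^3 + o^4
b) o^2*(-33) + o*(-99) - 65 + 2*o^3 + o^4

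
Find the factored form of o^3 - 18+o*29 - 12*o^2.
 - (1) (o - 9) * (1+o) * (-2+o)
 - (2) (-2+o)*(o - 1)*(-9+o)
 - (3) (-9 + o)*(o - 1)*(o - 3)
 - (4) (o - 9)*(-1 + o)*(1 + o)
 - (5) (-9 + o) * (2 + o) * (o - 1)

We need to factor o^3 - 18+o*29 - 12*o^2.
The factored form is (-2+o)*(o - 1)*(-9+o).
2) (-2+o)*(o - 1)*(-9+o)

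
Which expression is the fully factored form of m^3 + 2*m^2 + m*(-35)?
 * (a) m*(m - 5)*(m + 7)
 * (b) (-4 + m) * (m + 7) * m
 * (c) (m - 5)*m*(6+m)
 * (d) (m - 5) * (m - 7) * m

We need to factor m^3 + 2*m^2 + m*(-35).
The factored form is m*(m - 5)*(m + 7).
a) m*(m - 5)*(m + 7)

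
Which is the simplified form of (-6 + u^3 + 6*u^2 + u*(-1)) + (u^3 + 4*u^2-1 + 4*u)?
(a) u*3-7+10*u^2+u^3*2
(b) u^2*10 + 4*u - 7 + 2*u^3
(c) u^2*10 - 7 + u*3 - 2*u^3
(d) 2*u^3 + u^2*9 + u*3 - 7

Adding the polynomials and combining like terms:
(-6 + u^3 + 6*u^2 + u*(-1)) + (u^3 + 4*u^2 - 1 + 4*u)
= u*3-7+10*u^2+u^3*2
a) u*3-7+10*u^2+u^3*2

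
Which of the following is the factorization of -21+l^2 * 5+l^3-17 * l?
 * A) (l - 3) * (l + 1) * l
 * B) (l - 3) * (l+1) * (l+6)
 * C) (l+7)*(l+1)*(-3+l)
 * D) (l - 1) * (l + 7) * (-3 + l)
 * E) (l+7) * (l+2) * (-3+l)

We need to factor -21+l^2 * 5+l^3-17 * l.
The factored form is (l+7)*(l+1)*(-3+l).
C) (l+7)*(l+1)*(-3+l)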